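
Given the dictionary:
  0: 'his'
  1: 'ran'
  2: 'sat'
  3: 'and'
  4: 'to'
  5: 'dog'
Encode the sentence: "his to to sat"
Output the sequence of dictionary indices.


Look up each word in the dictionary:
  'his' -> 0
  'to' -> 4
  'to' -> 4
  'sat' -> 2

Encoded: [0, 4, 4, 2]


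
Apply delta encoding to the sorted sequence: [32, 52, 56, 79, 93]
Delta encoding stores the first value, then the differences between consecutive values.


First value: 32
Deltas:
  52 - 32 = 20
  56 - 52 = 4
  79 - 56 = 23
  93 - 79 = 14


Delta encoded: [32, 20, 4, 23, 14]


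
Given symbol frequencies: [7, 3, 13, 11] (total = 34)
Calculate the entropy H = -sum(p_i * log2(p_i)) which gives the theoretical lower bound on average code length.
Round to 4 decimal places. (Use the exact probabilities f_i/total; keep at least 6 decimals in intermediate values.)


Per-symbol terms -p_i * log2(p_i) with p_i = f_i/34:
  p = 7/34 = 0.205882: log2(p) = -2.280108, -p*log2(p) = 0.469434
  p = 3/34 = 0.088235: log2(p) = -3.502500, -p*log2(p) = 0.309044
  p = 13/34 = 0.382353: log2(p) = -1.387023, -p*log2(p) = 0.530332
  p = 11/34 = 0.323529: log2(p) = -1.628031, -p*log2(p) = 0.526716
H = 0.469434 + 0.309044 + 0.530332 + 0.526716 = 1.835526

H = 1.8355 bits/symbol


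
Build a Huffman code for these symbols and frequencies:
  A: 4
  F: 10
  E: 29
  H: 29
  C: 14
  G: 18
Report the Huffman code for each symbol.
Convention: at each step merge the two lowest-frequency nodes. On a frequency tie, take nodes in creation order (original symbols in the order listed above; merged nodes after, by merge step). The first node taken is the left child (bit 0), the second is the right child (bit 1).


Huffman tree construction:
Step 1: Merge A(4) + F(10) = 14
Step 2: Merge C(14) + (A+F)(14) = 28
Step 3: Merge G(18) + (C+(A+F))(28) = 46
Step 4: Merge E(29) + H(29) = 58
Step 5: Merge (G+(C+(A+F)))(46) + (E+H)(58) = 104
Read each symbol's code off the tree from the root (left child = 0, right child = 1).

Codes:
  A: 0110 (length 4)
  F: 0111 (length 4)
  E: 10 (length 2)
  H: 11 (length 2)
  C: 010 (length 3)
  G: 00 (length 2)
Average code length: 250/104 = 2.4038 bits/symbol


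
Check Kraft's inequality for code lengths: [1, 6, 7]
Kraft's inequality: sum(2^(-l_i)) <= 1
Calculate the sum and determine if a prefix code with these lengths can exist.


Sum = 2^(-1) + 2^(-6) + 2^(-7)
    = 0.5 + 0.015625 + 0.0078125
    = 67/128 = 0.5234375
Since 0.5234375 <= 1, Kraft's inequality IS satisfied.
A prefix code with these lengths CAN exist.

Kraft sum = 0.5234375. Satisfied.


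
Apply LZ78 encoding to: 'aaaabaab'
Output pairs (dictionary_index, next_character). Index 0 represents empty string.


LZ78 encoding steps:
Dictionary: {0: ''}
Step 1: w='' (idx 0), next='a' -> output (0, 'a'), add 'a' as idx 1
Step 2: w='a' (idx 1), next='a' -> output (1, 'a'), add 'aa' as idx 2
Step 3: w='a' (idx 1), next='b' -> output (1, 'b'), add 'ab' as idx 3
Step 4: w='aa' (idx 2), next='b' -> output (2, 'b'), add 'aab' as idx 4


Encoded: [(0, 'a'), (1, 'a'), (1, 'b'), (2, 'b')]


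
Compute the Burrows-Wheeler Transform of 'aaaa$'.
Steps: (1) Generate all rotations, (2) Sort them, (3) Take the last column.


Rotations (sorted):
  0: $aaaa -> last char: a
  1: a$aaa -> last char: a
  2: aa$aa -> last char: a
  3: aaa$a -> last char: a
  4: aaaa$ -> last char: $


BWT = aaaa$


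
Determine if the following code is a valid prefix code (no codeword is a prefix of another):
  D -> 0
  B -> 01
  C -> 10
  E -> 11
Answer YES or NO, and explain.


Checking each pair (does one codeword prefix another?):
  D='0' vs B='01': prefix -- VIOLATION

NO -- this is NOT a valid prefix code. D (0) is a prefix of B (01).


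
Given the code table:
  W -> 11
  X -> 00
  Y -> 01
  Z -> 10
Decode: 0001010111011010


Decoding:
00 -> X
01 -> Y
01 -> Y
01 -> Y
11 -> W
01 -> Y
10 -> Z
10 -> Z


Result: XYYYWYZZ


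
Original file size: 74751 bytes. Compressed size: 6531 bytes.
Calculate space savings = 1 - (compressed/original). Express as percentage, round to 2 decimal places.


ratio = compressed/original = 6531/74751 = 0.08737
savings = 1 - ratio = 1 - 0.08737 = 0.91263
as a percentage: 0.91263 * 100 = 91.26%

Space savings = 1 - 6531/74751 = 91.26%


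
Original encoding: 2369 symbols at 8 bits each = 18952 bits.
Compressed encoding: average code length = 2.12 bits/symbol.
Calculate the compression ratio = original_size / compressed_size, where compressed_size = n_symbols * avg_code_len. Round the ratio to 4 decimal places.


original_size = n_symbols * orig_bits = 2369 * 8 = 18952 bits
compressed_size = n_symbols * avg_code_len = 2369 * 2.12 = 5022.28 bits
ratio = original_size / compressed_size = 18952 / 5022.28 = 3.7736

Compression ratio = 3.7736


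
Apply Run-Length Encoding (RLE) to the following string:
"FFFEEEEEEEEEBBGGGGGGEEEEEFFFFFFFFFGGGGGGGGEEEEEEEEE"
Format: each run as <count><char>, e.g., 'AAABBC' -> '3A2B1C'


Scanning runs left to right:
  i=0: run of 'F' x 3 -> '3F'
  i=3: run of 'E' x 9 -> '9E'
  i=12: run of 'B' x 2 -> '2B'
  i=14: run of 'G' x 6 -> '6G'
  i=20: run of 'E' x 5 -> '5E'
  i=25: run of 'F' x 9 -> '9F'
  i=34: run of 'G' x 8 -> '8G'
  i=42: run of 'E' x 9 -> '9E'

RLE = 3F9E2B6G5E9F8G9E


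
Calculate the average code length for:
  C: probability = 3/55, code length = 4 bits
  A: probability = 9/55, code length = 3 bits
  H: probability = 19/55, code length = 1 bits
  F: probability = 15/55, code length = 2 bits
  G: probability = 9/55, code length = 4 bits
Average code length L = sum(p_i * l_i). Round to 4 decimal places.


Weighted contributions p_i * l_i:
  C: (3/55) * 4 = 12/55
  A: (9/55) * 3 = 27/55
  H: (19/55) * 1 = 19/55
  F: (15/55) * 2 = 30/55
  G: (9/55) * 4 = 36/55
Sum = (12 + 27 + 19 + 30 + 36)/55 = 124/55

L = 124/55 = 2.2545 bits/symbol


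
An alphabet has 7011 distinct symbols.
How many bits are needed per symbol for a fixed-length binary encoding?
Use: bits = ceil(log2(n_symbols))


log2(7011) = 12.7754
Bracket: 2^12 = 4096 < 7011 <= 2^13 = 8192
So ceil(log2(7011)) = 13

bits = ceil(log2(7011)) = ceil(12.7754) = 13 bits


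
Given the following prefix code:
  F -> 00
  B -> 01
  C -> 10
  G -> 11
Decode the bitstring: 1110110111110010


Decoding step by step:
Bits 11 -> G
Bits 10 -> C
Bits 11 -> G
Bits 01 -> B
Bits 11 -> G
Bits 11 -> G
Bits 00 -> F
Bits 10 -> C


Decoded message: GCGBGGFC


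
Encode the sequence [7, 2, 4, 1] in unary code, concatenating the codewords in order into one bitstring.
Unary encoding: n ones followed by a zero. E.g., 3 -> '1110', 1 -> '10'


Encode each number as n ones followed by a terminating 0:
  7 -> 11111110 (8 bits)
  2 -> 110 (3 bits)
  4 -> 11110 (5 bits)
  1 -> 10 (2 bits)
Total length = 8 + 3 + 5 + 2 = 18 bits.

Unary([7, 2, 4, 1]) = 111111101101111010 (18 bits)


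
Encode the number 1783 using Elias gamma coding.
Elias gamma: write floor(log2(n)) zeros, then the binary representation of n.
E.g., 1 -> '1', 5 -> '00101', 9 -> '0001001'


num_bits = floor(log2(1783)) + 1 = 11
leading_zeros = num_bits - 1 = 10
binary(1783) = 11011110111

Elias gamma(1783) = '0000000000' + '11011110111' = 000000000011011110111 (21 bits)


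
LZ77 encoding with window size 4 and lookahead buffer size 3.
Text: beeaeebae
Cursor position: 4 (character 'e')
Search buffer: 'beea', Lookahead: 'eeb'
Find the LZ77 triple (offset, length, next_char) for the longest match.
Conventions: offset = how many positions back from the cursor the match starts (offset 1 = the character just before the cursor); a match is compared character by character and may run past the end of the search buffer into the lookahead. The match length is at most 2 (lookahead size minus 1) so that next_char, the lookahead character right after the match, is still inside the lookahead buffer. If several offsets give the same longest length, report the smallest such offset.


Try each offset into the search buffer:
  offset=1 (pos 3, char 'a'): match length 0
  offset=2 (pos 2, char 'e'): match length 1
  offset=3 (pos 1, char 'e'): match length 2
  offset=4 (pos 0, char 'b'): match length 0
Longest match has length 2 at offset 3.
next_char = character at position 4 + 2 = 6 -> 'b'

Best match: offset=3, length=2 (matching 'ee' starting at position 1)
LZ77 triple: (3, 2, 'b')


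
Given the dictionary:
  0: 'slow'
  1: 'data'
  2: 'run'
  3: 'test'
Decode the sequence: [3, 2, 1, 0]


Look up each index in the dictionary:
  3 -> 'test'
  2 -> 'run'
  1 -> 'data'
  0 -> 'slow'

Decoded: "test run data slow"


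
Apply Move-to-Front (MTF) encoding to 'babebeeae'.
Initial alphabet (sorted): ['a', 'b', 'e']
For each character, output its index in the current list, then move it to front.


MTF encoding:
'b': index 1 in ['a', 'b', 'e'] -> ['b', 'a', 'e']
'a': index 1 in ['b', 'a', 'e'] -> ['a', 'b', 'e']
'b': index 1 in ['a', 'b', 'e'] -> ['b', 'a', 'e']
'e': index 2 in ['b', 'a', 'e'] -> ['e', 'b', 'a']
'b': index 1 in ['e', 'b', 'a'] -> ['b', 'e', 'a']
'e': index 1 in ['b', 'e', 'a'] -> ['e', 'b', 'a']
'e': index 0 in ['e', 'b', 'a'] -> ['e', 'b', 'a']
'a': index 2 in ['e', 'b', 'a'] -> ['a', 'e', 'b']
'e': index 1 in ['a', 'e', 'b'] -> ['e', 'a', 'b']


Output: [1, 1, 1, 2, 1, 1, 0, 2, 1]


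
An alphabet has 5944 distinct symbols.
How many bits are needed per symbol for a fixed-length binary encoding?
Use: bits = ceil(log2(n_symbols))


log2(5944) = 12.5372
Bracket: 2^12 = 4096 < 5944 <= 2^13 = 8192
So ceil(log2(5944)) = 13

bits = ceil(log2(5944)) = ceil(12.5372) = 13 bits


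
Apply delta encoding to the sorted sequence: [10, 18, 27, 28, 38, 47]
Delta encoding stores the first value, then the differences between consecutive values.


First value: 10
Deltas:
  18 - 10 = 8
  27 - 18 = 9
  28 - 27 = 1
  38 - 28 = 10
  47 - 38 = 9


Delta encoded: [10, 8, 9, 1, 10, 9]


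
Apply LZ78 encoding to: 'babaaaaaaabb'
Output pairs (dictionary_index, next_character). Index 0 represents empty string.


LZ78 encoding steps:
Dictionary: {0: ''}
Step 1: w='' (idx 0), next='b' -> output (0, 'b'), add 'b' as idx 1
Step 2: w='' (idx 0), next='a' -> output (0, 'a'), add 'a' as idx 2
Step 3: w='b' (idx 1), next='a' -> output (1, 'a'), add 'ba' as idx 3
Step 4: w='a' (idx 2), next='a' -> output (2, 'a'), add 'aa' as idx 4
Step 5: w='aa' (idx 4), next='a' -> output (4, 'a'), add 'aaa' as idx 5
Step 6: w='a' (idx 2), next='b' -> output (2, 'b'), add 'ab' as idx 6
Step 7: w='b' (idx 1), end of input -> output (1, '')


Encoded: [(0, 'b'), (0, 'a'), (1, 'a'), (2, 'a'), (4, 'a'), (2, 'b'), (1, '')]


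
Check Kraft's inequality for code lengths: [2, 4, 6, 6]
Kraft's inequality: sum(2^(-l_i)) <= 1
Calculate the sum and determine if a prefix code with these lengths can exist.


Sum = 2^(-2) + 2^(-4) + 2^(-6) + 2^(-6)
    = 0.25 + 0.0625 + 0.015625 + 0.015625
    = 22/64 = 0.34375
Since 0.34375 <= 1, Kraft's inequality IS satisfied.
A prefix code with these lengths CAN exist.

Kraft sum = 0.34375. Satisfied.


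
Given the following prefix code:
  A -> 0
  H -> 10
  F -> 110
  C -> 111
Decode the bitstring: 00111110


Decoding step by step:
Bits 0 -> A
Bits 0 -> A
Bits 111 -> C
Bits 110 -> F


Decoded message: AACF


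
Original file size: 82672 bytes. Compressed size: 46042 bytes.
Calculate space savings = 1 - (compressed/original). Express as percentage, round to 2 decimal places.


ratio = compressed/original = 46042/82672 = 0.556924
savings = 1 - ratio = 1 - 0.556924 = 0.443076
as a percentage: 0.443076 * 100 = 44.31%

Space savings = 1 - 46042/82672 = 44.31%


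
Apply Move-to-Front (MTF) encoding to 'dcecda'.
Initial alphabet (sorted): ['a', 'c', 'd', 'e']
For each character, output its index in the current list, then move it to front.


MTF encoding:
'd': index 2 in ['a', 'c', 'd', 'e'] -> ['d', 'a', 'c', 'e']
'c': index 2 in ['d', 'a', 'c', 'e'] -> ['c', 'd', 'a', 'e']
'e': index 3 in ['c', 'd', 'a', 'e'] -> ['e', 'c', 'd', 'a']
'c': index 1 in ['e', 'c', 'd', 'a'] -> ['c', 'e', 'd', 'a']
'd': index 2 in ['c', 'e', 'd', 'a'] -> ['d', 'c', 'e', 'a']
'a': index 3 in ['d', 'c', 'e', 'a'] -> ['a', 'd', 'c', 'e']


Output: [2, 2, 3, 1, 2, 3]


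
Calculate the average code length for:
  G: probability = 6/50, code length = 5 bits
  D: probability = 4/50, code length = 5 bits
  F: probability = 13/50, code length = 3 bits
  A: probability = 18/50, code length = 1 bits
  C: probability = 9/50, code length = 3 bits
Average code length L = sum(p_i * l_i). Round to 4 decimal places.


Weighted contributions p_i * l_i:
  G: (6/50) * 5 = 30/50
  D: (4/50) * 5 = 20/50
  F: (13/50) * 3 = 39/50
  A: (18/50) * 1 = 18/50
  C: (9/50) * 3 = 27/50
Sum = (30 + 20 + 39 + 18 + 27)/50 = 134/50

L = 134/50 = 2.6800 bits/symbol


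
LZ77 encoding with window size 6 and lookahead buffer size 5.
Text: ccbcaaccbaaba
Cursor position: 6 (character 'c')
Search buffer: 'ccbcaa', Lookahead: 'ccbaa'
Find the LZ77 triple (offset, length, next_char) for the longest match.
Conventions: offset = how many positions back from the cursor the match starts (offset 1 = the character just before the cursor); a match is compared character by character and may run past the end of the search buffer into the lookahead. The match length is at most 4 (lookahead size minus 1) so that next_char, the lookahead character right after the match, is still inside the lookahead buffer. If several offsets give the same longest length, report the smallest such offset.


Try each offset into the search buffer:
  offset=1 (pos 5, char 'a'): match length 0
  offset=2 (pos 4, char 'a'): match length 0
  offset=3 (pos 3, char 'c'): match length 1
  offset=4 (pos 2, char 'b'): match length 0
  offset=5 (pos 1, char 'c'): match length 1
  offset=6 (pos 0, char 'c'): match length 3
Longest match has length 3 at offset 6.
next_char = character at position 6 + 3 = 9 -> 'a'

Best match: offset=6, length=3 (matching 'ccb' starting at position 0)
LZ77 triple: (6, 3, 'a')


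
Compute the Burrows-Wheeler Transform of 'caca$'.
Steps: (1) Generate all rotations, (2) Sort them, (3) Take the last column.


Rotations (sorted):
  0: $caca -> last char: a
  1: a$cac -> last char: c
  2: aca$c -> last char: c
  3: ca$ca -> last char: a
  4: caca$ -> last char: $


BWT = acca$


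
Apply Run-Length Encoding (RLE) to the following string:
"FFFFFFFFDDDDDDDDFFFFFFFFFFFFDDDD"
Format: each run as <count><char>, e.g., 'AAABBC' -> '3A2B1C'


Scanning runs left to right:
  i=0: run of 'F' x 8 -> '8F'
  i=8: run of 'D' x 8 -> '8D'
  i=16: run of 'F' x 12 -> '12F'
  i=28: run of 'D' x 4 -> '4D'

RLE = 8F8D12F4D


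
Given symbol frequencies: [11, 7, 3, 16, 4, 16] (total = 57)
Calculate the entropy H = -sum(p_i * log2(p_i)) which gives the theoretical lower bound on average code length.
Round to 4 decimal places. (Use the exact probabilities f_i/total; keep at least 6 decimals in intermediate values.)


Per-symbol terms -p_i * log2(p_i) with p_i = f_i/57:
  p = 11/57 = 0.192982: log2(p) = -2.373458, -p*log2(p) = 0.458036
  p = 7/57 = 0.122807: log2(p) = -3.025535, -p*log2(p) = 0.371557
  p = 3/57 = 0.052632: log2(p) = -4.247928, -p*log2(p) = 0.223575
  p = 16/57 = 0.280702: log2(p) = -1.832890, -p*log2(p) = 0.514495
  p = 4/57 = 0.070175: log2(p) = -3.832890, -p*log2(p) = 0.268975
  p = 16/57 = 0.280702: log2(p) = -1.832890, -p*log2(p) = 0.514495
H = 0.458036 + 0.371557 + 0.223575 + 0.514495 + 0.268975 + 0.514495 = 2.351133

H = 2.3511 bits/symbol


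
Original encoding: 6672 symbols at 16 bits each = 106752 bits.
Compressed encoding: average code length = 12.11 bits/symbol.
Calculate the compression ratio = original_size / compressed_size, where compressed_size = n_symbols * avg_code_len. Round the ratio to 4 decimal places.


original_size = n_symbols * orig_bits = 6672 * 16 = 106752 bits
compressed_size = n_symbols * avg_code_len = 6672 * 12.11 = 80797.92 bits
ratio = original_size / compressed_size = 106752 / 80797.92 = 1.3212

Compression ratio = 1.3212


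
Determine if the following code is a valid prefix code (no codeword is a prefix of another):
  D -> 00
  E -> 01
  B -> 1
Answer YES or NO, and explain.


Checking each pair (does one codeword prefix another?):
  D='00' vs E='01': no prefix
  D='00' vs B='1': no prefix
  E='01' vs D='00': no prefix
  E='01' vs B='1': no prefix
  B='1' vs D='00': no prefix
  B='1' vs E='01': no prefix
No violation found over all pairs.

YES -- this is a valid prefix code. No codeword is a prefix of any other codeword.


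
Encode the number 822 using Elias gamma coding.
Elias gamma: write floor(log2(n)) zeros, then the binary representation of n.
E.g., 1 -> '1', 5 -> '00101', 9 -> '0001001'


num_bits = floor(log2(822)) + 1 = 10
leading_zeros = num_bits - 1 = 9
binary(822) = 1100110110

Elias gamma(822) = '000000000' + '1100110110' = 0000000001100110110 (19 bits)


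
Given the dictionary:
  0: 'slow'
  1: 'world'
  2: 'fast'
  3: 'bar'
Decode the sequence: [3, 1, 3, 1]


Look up each index in the dictionary:
  3 -> 'bar'
  1 -> 'world'
  3 -> 'bar'
  1 -> 'world'

Decoded: "bar world bar world"


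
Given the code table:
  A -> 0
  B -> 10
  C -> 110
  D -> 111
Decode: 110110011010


Decoding:
110 -> C
110 -> C
0 -> A
110 -> C
10 -> B


Result: CCACB


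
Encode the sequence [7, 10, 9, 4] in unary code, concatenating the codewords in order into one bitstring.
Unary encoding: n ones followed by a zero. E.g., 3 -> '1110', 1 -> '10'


Encode each number as n ones followed by a terminating 0:
  7 -> 11111110 (8 bits)
  10 -> 11111111110 (11 bits)
  9 -> 1111111110 (10 bits)
  4 -> 11110 (5 bits)
Total length = 8 + 11 + 10 + 5 = 34 bits.

Unary([7, 10, 9, 4]) = 1111111011111111110111111111011110 (34 bits)


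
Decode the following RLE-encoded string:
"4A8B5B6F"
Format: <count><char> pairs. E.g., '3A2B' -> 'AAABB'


Expanding each <count><char> pair:
  4A -> 'AAAA'
  8B -> 'BBBBBBBB'
  5B -> 'BBBBB'
  6F -> 'FFFFFF'

Decoded = AAAABBBBBBBBBBBBBFFFFFF


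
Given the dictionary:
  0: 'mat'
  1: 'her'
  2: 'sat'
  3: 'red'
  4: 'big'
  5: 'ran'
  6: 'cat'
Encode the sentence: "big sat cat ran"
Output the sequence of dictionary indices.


Look up each word in the dictionary:
  'big' -> 4
  'sat' -> 2
  'cat' -> 6
  'ran' -> 5

Encoded: [4, 2, 6, 5]


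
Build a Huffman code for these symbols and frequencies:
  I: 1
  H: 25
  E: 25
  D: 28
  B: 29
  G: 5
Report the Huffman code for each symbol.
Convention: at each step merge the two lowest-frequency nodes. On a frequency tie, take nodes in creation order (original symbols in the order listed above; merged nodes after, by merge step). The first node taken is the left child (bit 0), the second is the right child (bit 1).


Huffman tree construction:
Step 1: Merge I(1) + G(5) = 6
Step 2: Merge (I+G)(6) + H(25) = 31
Step 3: Merge E(25) + D(28) = 53
Step 4: Merge B(29) + ((I+G)+H)(31) = 60
Step 5: Merge (E+D)(53) + (B+((I+G)+H))(60) = 113
Read each symbol's code off the tree from the root (left child = 0, right child = 1).

Codes:
  I: 1100 (length 4)
  H: 111 (length 3)
  E: 00 (length 2)
  D: 01 (length 2)
  B: 10 (length 2)
  G: 1101 (length 4)
Average code length: 263/113 = 2.3274 bits/symbol


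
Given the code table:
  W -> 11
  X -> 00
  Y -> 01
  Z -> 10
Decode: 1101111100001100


Decoding:
11 -> W
01 -> Y
11 -> W
11 -> W
00 -> X
00 -> X
11 -> W
00 -> X


Result: WYWWXXWX


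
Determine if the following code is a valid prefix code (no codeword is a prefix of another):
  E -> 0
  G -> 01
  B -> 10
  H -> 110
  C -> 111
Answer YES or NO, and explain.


Checking each pair (does one codeword prefix another?):
  E='0' vs G='01': prefix -- VIOLATION

NO -- this is NOT a valid prefix code. E (0) is a prefix of G (01).


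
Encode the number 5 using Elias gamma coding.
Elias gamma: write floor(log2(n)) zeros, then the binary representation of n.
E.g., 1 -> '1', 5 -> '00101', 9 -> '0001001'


num_bits = floor(log2(5)) + 1 = 3
leading_zeros = num_bits - 1 = 2
binary(5) = 101

Elias gamma(5) = '00' + '101' = 00101 (5 bits)


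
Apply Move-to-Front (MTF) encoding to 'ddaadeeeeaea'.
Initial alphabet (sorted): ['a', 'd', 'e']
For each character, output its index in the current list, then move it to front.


MTF encoding:
'd': index 1 in ['a', 'd', 'e'] -> ['d', 'a', 'e']
'd': index 0 in ['d', 'a', 'e'] -> ['d', 'a', 'e']
'a': index 1 in ['d', 'a', 'e'] -> ['a', 'd', 'e']
'a': index 0 in ['a', 'd', 'e'] -> ['a', 'd', 'e']
'd': index 1 in ['a', 'd', 'e'] -> ['d', 'a', 'e']
'e': index 2 in ['d', 'a', 'e'] -> ['e', 'd', 'a']
'e': index 0 in ['e', 'd', 'a'] -> ['e', 'd', 'a']
'e': index 0 in ['e', 'd', 'a'] -> ['e', 'd', 'a']
'e': index 0 in ['e', 'd', 'a'] -> ['e', 'd', 'a']
'a': index 2 in ['e', 'd', 'a'] -> ['a', 'e', 'd']
'e': index 1 in ['a', 'e', 'd'] -> ['e', 'a', 'd']
'a': index 1 in ['e', 'a', 'd'] -> ['a', 'e', 'd']


Output: [1, 0, 1, 0, 1, 2, 0, 0, 0, 2, 1, 1]


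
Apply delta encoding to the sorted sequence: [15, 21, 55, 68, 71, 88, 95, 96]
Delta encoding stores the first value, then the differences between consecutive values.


First value: 15
Deltas:
  21 - 15 = 6
  55 - 21 = 34
  68 - 55 = 13
  71 - 68 = 3
  88 - 71 = 17
  95 - 88 = 7
  96 - 95 = 1


Delta encoded: [15, 6, 34, 13, 3, 17, 7, 1]


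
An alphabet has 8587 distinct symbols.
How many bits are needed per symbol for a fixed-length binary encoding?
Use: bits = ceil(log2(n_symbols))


log2(8587) = 13.0679
Bracket: 2^13 = 8192 < 8587 <= 2^14 = 16384
So ceil(log2(8587)) = 14

bits = ceil(log2(8587)) = ceil(13.0679) = 14 bits


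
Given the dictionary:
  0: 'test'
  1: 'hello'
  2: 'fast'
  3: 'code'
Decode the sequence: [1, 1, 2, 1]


Look up each index in the dictionary:
  1 -> 'hello'
  1 -> 'hello'
  2 -> 'fast'
  1 -> 'hello'

Decoded: "hello hello fast hello"


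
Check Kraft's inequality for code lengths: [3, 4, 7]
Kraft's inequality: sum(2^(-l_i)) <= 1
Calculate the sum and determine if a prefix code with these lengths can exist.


Sum = 2^(-3) + 2^(-4) + 2^(-7)
    = 0.125 + 0.0625 + 0.0078125
    = 25/128 = 0.1953125
Since 0.1953125 <= 1, Kraft's inequality IS satisfied.
A prefix code with these lengths CAN exist.

Kraft sum = 0.1953125. Satisfied.


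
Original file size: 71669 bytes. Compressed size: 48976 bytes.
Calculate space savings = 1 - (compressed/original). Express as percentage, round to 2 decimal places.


ratio = compressed/original = 48976/71669 = 0.683364
savings = 1 - ratio = 1 - 0.683364 = 0.316636
as a percentage: 0.316636 * 100 = 31.66%

Space savings = 1 - 48976/71669 = 31.66%


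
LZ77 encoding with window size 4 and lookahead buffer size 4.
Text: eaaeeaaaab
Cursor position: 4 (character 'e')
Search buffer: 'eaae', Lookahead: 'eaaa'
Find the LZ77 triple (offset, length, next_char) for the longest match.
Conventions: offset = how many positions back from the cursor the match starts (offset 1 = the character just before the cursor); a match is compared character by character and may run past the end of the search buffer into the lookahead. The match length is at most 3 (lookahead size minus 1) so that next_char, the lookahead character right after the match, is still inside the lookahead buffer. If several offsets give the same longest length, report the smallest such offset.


Try each offset into the search buffer:
  offset=1 (pos 3, char 'e'): match length 1
  offset=2 (pos 2, char 'a'): match length 0
  offset=3 (pos 1, char 'a'): match length 0
  offset=4 (pos 0, char 'e'): match length 3
Longest match has length 3 at offset 4.
next_char = character at position 4 + 3 = 7 -> 'a'

Best match: offset=4, length=3 (matching 'eaa' starting at position 0)
LZ77 triple: (4, 3, 'a')


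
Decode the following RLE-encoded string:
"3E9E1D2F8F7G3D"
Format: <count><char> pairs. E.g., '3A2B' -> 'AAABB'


Expanding each <count><char> pair:
  3E -> 'EEE'
  9E -> 'EEEEEEEEE'
  1D -> 'D'
  2F -> 'FF'
  8F -> 'FFFFFFFF'
  7G -> 'GGGGGGG'
  3D -> 'DDD'

Decoded = EEEEEEEEEEEEDFFFFFFFFFFGGGGGGGDDD


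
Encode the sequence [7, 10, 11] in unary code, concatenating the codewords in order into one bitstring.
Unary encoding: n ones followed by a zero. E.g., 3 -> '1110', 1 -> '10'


Encode each number as n ones followed by a terminating 0:
  7 -> 11111110 (8 bits)
  10 -> 11111111110 (11 bits)
  11 -> 111111111110 (12 bits)
Total length = 8 + 11 + 12 = 31 bits.

Unary([7, 10, 11]) = 1111111011111111110111111111110 (31 bits)


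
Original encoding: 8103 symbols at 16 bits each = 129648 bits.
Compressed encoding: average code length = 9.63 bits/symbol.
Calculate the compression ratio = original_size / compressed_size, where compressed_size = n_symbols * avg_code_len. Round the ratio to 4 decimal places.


original_size = n_symbols * orig_bits = 8103 * 16 = 129648 bits
compressed_size = n_symbols * avg_code_len = 8103 * 9.63 = 78031.89 bits
ratio = original_size / compressed_size = 129648 / 78031.89 = 1.6615

Compression ratio = 1.6615


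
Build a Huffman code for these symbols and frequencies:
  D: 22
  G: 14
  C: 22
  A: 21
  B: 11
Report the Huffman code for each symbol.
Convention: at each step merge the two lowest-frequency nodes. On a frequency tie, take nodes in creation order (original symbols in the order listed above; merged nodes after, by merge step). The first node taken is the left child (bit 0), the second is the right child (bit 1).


Huffman tree construction:
Step 1: Merge B(11) + G(14) = 25
Step 2: Merge A(21) + D(22) = 43
Step 3: Merge C(22) + (B+G)(25) = 47
Step 4: Merge (A+D)(43) + (C+(B+G))(47) = 90
Read each symbol's code off the tree from the root (left child = 0, right child = 1).

Codes:
  D: 01 (length 2)
  G: 111 (length 3)
  C: 10 (length 2)
  A: 00 (length 2)
  B: 110 (length 3)
Average code length: 205/90 = 2.2778 bits/symbol


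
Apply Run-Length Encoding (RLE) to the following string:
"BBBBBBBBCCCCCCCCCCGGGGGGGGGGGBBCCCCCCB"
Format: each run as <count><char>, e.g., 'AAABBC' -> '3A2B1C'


Scanning runs left to right:
  i=0: run of 'B' x 8 -> '8B'
  i=8: run of 'C' x 10 -> '10C'
  i=18: run of 'G' x 11 -> '11G'
  i=29: run of 'B' x 2 -> '2B'
  i=31: run of 'C' x 6 -> '6C'
  i=37: run of 'B' x 1 -> '1B'

RLE = 8B10C11G2B6C1B


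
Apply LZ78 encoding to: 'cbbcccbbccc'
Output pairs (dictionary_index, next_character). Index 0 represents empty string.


LZ78 encoding steps:
Dictionary: {0: ''}
Step 1: w='' (idx 0), next='c' -> output (0, 'c'), add 'c' as idx 1
Step 2: w='' (idx 0), next='b' -> output (0, 'b'), add 'b' as idx 2
Step 3: w='b' (idx 2), next='c' -> output (2, 'c'), add 'bc' as idx 3
Step 4: w='c' (idx 1), next='c' -> output (1, 'c'), add 'cc' as idx 4
Step 5: w='b' (idx 2), next='b' -> output (2, 'b'), add 'bb' as idx 5
Step 6: w='cc' (idx 4), next='c' -> output (4, 'c'), add 'ccc' as idx 6


Encoded: [(0, 'c'), (0, 'b'), (2, 'c'), (1, 'c'), (2, 'b'), (4, 'c')]


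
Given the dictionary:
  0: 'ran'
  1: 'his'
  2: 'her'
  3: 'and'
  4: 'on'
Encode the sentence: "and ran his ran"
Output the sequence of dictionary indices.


Look up each word in the dictionary:
  'and' -> 3
  'ran' -> 0
  'his' -> 1
  'ran' -> 0

Encoded: [3, 0, 1, 0]


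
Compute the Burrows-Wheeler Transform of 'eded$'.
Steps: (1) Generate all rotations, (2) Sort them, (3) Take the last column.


Rotations (sorted):
  0: $eded -> last char: d
  1: d$ede -> last char: e
  2: ded$e -> last char: e
  3: ed$ed -> last char: d
  4: eded$ -> last char: $


BWT = deed$


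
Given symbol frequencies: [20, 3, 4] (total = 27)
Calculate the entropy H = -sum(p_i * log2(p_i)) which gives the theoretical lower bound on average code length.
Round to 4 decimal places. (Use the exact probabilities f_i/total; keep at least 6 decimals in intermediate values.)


Per-symbol terms -p_i * log2(p_i) with p_i = f_i/27:
  p = 20/27 = 0.740741: log2(p) = -0.432959, -p*log2(p) = 0.320711
  p = 3/27 = 0.111111: log2(p) = -3.169925, -p*log2(p) = 0.352214
  p = 4/27 = 0.148148: log2(p) = -2.754888, -p*log2(p) = 0.408131
H = 0.320711 + 0.352214 + 0.408131 = 1.081056

H = 1.0811 bits/symbol


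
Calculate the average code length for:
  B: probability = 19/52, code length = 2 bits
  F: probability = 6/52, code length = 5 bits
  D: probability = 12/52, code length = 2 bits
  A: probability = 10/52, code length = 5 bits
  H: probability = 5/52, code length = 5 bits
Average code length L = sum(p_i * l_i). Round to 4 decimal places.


Weighted contributions p_i * l_i:
  B: (19/52) * 2 = 38/52
  F: (6/52) * 5 = 30/52
  D: (12/52) * 2 = 24/52
  A: (10/52) * 5 = 50/52
  H: (5/52) * 5 = 25/52
Sum = (38 + 30 + 24 + 50 + 25)/52 = 167/52

L = 167/52 = 3.2115 bits/symbol


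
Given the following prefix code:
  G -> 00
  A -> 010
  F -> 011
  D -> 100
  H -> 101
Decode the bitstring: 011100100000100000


Decoding step by step:
Bits 011 -> F
Bits 100 -> D
Bits 100 -> D
Bits 00 -> G
Bits 010 -> A
Bits 00 -> G
Bits 00 -> G


Decoded message: FDDGAGG


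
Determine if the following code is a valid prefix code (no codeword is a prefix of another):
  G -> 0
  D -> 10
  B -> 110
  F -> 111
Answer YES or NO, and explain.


Checking each pair (does one codeword prefix another?):
  G='0' vs D='10': no prefix
  G='0' vs B='110': no prefix
  G='0' vs F='111': no prefix
  D='10' vs G='0': no prefix
  D='10' vs B='110': no prefix
  D='10' vs F='111': no prefix
  B='110' vs G='0': no prefix
  B='110' vs D='10': no prefix
  B='110' vs F='111': no prefix
  F='111' vs G='0': no prefix
  F='111' vs D='10': no prefix
  F='111' vs B='110': no prefix
No violation found over all pairs.

YES -- this is a valid prefix code. No codeword is a prefix of any other codeword.


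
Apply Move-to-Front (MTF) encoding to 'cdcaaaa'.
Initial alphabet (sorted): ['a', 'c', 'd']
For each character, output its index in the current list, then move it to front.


MTF encoding:
'c': index 1 in ['a', 'c', 'd'] -> ['c', 'a', 'd']
'd': index 2 in ['c', 'a', 'd'] -> ['d', 'c', 'a']
'c': index 1 in ['d', 'c', 'a'] -> ['c', 'd', 'a']
'a': index 2 in ['c', 'd', 'a'] -> ['a', 'c', 'd']
'a': index 0 in ['a', 'c', 'd'] -> ['a', 'c', 'd']
'a': index 0 in ['a', 'c', 'd'] -> ['a', 'c', 'd']
'a': index 0 in ['a', 'c', 'd'] -> ['a', 'c', 'd']


Output: [1, 2, 1, 2, 0, 0, 0]


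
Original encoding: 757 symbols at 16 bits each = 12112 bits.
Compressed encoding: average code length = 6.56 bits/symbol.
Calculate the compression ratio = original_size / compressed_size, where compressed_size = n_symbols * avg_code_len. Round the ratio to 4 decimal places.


original_size = n_symbols * orig_bits = 757 * 16 = 12112 bits
compressed_size = n_symbols * avg_code_len = 757 * 6.56 = 4965.92 bits
ratio = original_size / compressed_size = 12112 / 4965.92 = 2.439

Compression ratio = 2.439


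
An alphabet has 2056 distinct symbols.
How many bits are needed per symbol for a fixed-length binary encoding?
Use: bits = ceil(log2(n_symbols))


log2(2056) = 11.0056
Bracket: 2^11 = 2048 < 2056 <= 2^12 = 4096
So ceil(log2(2056)) = 12

bits = ceil(log2(2056)) = ceil(11.0056) = 12 bits


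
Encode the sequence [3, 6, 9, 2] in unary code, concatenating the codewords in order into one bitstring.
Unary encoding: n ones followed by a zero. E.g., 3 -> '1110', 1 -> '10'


Encode each number as n ones followed by a terminating 0:
  3 -> 1110 (4 bits)
  6 -> 1111110 (7 bits)
  9 -> 1111111110 (10 bits)
  2 -> 110 (3 bits)
Total length = 4 + 7 + 10 + 3 = 24 bits.

Unary([3, 6, 9, 2]) = 111011111101111111110110 (24 bits)


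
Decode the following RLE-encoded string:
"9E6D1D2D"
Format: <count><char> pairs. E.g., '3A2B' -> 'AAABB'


Expanding each <count><char> pair:
  9E -> 'EEEEEEEEE'
  6D -> 'DDDDDD'
  1D -> 'D'
  2D -> 'DD'

Decoded = EEEEEEEEEDDDDDDDDD


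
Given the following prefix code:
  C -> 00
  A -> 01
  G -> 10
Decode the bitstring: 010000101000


Decoding step by step:
Bits 01 -> A
Bits 00 -> C
Bits 00 -> C
Bits 10 -> G
Bits 10 -> G
Bits 00 -> C


Decoded message: ACCGGC


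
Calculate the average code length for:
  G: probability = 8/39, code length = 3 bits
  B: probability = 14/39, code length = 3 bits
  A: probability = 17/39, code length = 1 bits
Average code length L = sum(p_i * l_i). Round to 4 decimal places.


Weighted contributions p_i * l_i:
  G: (8/39) * 3 = 24/39
  B: (14/39) * 3 = 42/39
  A: (17/39) * 1 = 17/39
Sum = (24 + 42 + 17)/39 = 83/39

L = 83/39 = 2.1282 bits/symbol


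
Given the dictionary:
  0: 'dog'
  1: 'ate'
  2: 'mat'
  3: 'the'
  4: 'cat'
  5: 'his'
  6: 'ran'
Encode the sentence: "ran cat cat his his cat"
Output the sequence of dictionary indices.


Look up each word in the dictionary:
  'ran' -> 6
  'cat' -> 4
  'cat' -> 4
  'his' -> 5
  'his' -> 5
  'cat' -> 4

Encoded: [6, 4, 4, 5, 5, 4]


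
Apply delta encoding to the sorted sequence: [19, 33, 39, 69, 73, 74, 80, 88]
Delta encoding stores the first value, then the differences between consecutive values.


First value: 19
Deltas:
  33 - 19 = 14
  39 - 33 = 6
  69 - 39 = 30
  73 - 69 = 4
  74 - 73 = 1
  80 - 74 = 6
  88 - 80 = 8


Delta encoded: [19, 14, 6, 30, 4, 1, 6, 8]


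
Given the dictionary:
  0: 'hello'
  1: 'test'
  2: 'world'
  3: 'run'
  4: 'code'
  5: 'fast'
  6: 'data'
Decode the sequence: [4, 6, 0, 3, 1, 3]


Look up each index in the dictionary:
  4 -> 'code'
  6 -> 'data'
  0 -> 'hello'
  3 -> 'run'
  1 -> 'test'
  3 -> 'run'

Decoded: "code data hello run test run"


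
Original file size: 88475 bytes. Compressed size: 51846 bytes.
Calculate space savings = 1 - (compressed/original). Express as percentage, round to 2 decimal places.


ratio = compressed/original = 51846/88475 = 0.585996
savings = 1 - ratio = 1 - 0.585996 = 0.414004
as a percentage: 0.414004 * 100 = 41.4%

Space savings = 1 - 51846/88475 = 41.4%


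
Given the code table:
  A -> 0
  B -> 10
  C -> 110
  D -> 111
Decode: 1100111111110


Decoding:
110 -> C
0 -> A
111 -> D
111 -> D
110 -> C


Result: CADDC


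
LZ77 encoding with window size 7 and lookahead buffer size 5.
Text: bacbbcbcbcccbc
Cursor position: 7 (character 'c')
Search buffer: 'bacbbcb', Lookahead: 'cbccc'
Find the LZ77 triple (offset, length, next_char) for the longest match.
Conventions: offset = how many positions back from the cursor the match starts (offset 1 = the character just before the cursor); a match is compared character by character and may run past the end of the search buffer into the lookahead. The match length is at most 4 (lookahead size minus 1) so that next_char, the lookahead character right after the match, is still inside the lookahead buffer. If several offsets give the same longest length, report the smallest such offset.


Try each offset into the search buffer:
  offset=1 (pos 6, char 'b'): match length 0
  offset=2 (pos 5, char 'c'): match length 3
  offset=3 (pos 4, char 'b'): match length 0
  offset=4 (pos 3, char 'b'): match length 0
  offset=5 (pos 2, char 'c'): match length 2
  offset=6 (pos 1, char 'a'): match length 0
  offset=7 (pos 0, char 'b'): match length 0
Longest match has length 3 at offset 2.
next_char = character at position 7 + 3 = 10 -> 'c'

Best match: offset=2, length=3 (matching 'cbc' starting at position 5)
LZ77 triple: (2, 3, 'c')


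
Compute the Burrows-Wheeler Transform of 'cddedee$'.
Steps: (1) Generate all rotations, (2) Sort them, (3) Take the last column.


Rotations (sorted):
  0: $cddedee -> last char: e
  1: cddedee$ -> last char: $
  2: ddedee$c -> last char: c
  3: dedee$cd -> last char: d
  4: dee$cdde -> last char: e
  5: e$cddede -> last char: e
  6: edee$cdd -> last char: d
  7: ee$cdded -> last char: d


BWT = e$cdeedd


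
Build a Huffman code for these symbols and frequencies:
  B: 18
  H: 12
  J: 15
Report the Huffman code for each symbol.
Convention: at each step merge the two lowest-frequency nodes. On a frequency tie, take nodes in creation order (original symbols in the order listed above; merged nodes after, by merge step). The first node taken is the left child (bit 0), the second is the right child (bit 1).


Huffman tree construction:
Step 1: Merge H(12) + J(15) = 27
Step 2: Merge B(18) + (H+J)(27) = 45
Read each symbol's code off the tree from the root (left child = 0, right child = 1).

Codes:
  B: 0 (length 1)
  H: 10 (length 2)
  J: 11 (length 2)
Average code length: 72/45 = 1.6000 bits/symbol


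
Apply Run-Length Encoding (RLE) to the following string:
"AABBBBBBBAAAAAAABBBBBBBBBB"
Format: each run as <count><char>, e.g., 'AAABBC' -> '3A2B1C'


Scanning runs left to right:
  i=0: run of 'A' x 2 -> '2A'
  i=2: run of 'B' x 7 -> '7B'
  i=9: run of 'A' x 7 -> '7A'
  i=16: run of 'B' x 10 -> '10B'

RLE = 2A7B7A10B


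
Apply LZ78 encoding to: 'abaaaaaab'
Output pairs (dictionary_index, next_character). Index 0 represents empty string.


LZ78 encoding steps:
Dictionary: {0: ''}
Step 1: w='' (idx 0), next='a' -> output (0, 'a'), add 'a' as idx 1
Step 2: w='' (idx 0), next='b' -> output (0, 'b'), add 'b' as idx 2
Step 3: w='a' (idx 1), next='a' -> output (1, 'a'), add 'aa' as idx 3
Step 4: w='aa' (idx 3), next='a' -> output (3, 'a'), add 'aaa' as idx 4
Step 5: w='a' (idx 1), next='b' -> output (1, 'b'), add 'ab' as idx 5


Encoded: [(0, 'a'), (0, 'b'), (1, 'a'), (3, 'a'), (1, 'b')]


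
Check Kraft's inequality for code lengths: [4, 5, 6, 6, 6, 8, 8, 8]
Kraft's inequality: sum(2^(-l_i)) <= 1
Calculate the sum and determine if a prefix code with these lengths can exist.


Sum = 2^(-4) + 2^(-5) + 2^(-6) + 2^(-6) + 2^(-6) + 2^(-8) + 2^(-8) + 2^(-8)
    = 0.0625 + 0.03125 + 0.015625 + 0.015625 + 0.015625 + 0.00390625 + 0.00390625 + 0.00390625
    = 39/256 = 0.15234375
Since 0.15234375 <= 1, Kraft's inequality IS satisfied.
A prefix code with these lengths CAN exist.

Kraft sum = 0.15234375. Satisfied.


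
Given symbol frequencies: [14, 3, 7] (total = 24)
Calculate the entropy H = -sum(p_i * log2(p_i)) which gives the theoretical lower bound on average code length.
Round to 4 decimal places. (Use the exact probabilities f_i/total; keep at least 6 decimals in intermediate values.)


Per-symbol terms -p_i * log2(p_i) with p_i = f_i/24:
  p = 14/24 = 0.583333: log2(p) = -0.777608, -p*log2(p) = 0.453604
  p = 3/24 = 0.125000: log2(p) = -3.000000, -p*log2(p) = 0.375000
  p = 7/24 = 0.291667: log2(p) = -1.777608, -p*log2(p) = 0.518469
H = 0.453604 + 0.375000 + 0.518469 = 1.347073

H = 1.3471 bits/symbol


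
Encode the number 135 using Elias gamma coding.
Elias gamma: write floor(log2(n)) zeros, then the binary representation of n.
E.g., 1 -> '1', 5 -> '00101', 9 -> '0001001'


num_bits = floor(log2(135)) + 1 = 8
leading_zeros = num_bits - 1 = 7
binary(135) = 10000111

Elias gamma(135) = '0000000' + '10000111' = 000000010000111 (15 bits)


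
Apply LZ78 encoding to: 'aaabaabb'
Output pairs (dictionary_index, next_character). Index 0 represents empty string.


LZ78 encoding steps:
Dictionary: {0: ''}
Step 1: w='' (idx 0), next='a' -> output (0, 'a'), add 'a' as idx 1
Step 2: w='a' (idx 1), next='a' -> output (1, 'a'), add 'aa' as idx 2
Step 3: w='' (idx 0), next='b' -> output (0, 'b'), add 'b' as idx 3
Step 4: w='aa' (idx 2), next='b' -> output (2, 'b'), add 'aab' as idx 4
Step 5: w='b' (idx 3), end of input -> output (3, '')


Encoded: [(0, 'a'), (1, 'a'), (0, 'b'), (2, 'b'), (3, '')]


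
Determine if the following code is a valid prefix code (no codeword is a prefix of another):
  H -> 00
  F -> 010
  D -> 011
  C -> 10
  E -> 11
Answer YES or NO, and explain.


Checking each pair (does one codeword prefix another?):
  H='00' vs F='010': no prefix
  H='00' vs D='011': no prefix
  H='00' vs C='10': no prefix
  H='00' vs E='11': no prefix
  F='010' vs H='00': no prefix
  F='010' vs D='011': no prefix
  F='010' vs C='10': no prefix
  F='010' vs E='11': no prefix
  D='011' vs H='00': no prefix
  D='011' vs F='010': no prefix
  D='011' vs C='10': no prefix
  D='011' vs E='11': no prefix
  C='10' vs H='00': no prefix
  C='10' vs F='010': no prefix
  C='10' vs D='011': no prefix
  C='10' vs E='11': no prefix
  E='11' vs H='00': no prefix
  E='11' vs F='010': no prefix
  E='11' vs D='011': no prefix
  E='11' vs C='10': no prefix
No violation found over all pairs.

YES -- this is a valid prefix code. No codeword is a prefix of any other codeword.
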